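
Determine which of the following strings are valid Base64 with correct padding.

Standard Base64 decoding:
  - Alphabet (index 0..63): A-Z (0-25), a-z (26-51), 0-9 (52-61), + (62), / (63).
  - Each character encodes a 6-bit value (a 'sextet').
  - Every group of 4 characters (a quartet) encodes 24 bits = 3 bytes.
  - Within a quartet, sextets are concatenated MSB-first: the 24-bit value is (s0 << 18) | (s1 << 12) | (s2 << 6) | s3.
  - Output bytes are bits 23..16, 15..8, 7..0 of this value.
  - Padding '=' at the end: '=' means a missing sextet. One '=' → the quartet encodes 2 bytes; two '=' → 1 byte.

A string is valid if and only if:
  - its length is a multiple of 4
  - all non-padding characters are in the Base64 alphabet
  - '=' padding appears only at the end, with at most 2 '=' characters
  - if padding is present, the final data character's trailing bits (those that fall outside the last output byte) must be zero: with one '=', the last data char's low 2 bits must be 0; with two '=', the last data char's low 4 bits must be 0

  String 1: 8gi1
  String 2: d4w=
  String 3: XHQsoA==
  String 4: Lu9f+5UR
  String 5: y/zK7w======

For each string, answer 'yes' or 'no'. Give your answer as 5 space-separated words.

String 1: '8gi1' → valid
String 2: 'd4w=' → valid
String 3: 'XHQsoA==' → valid
String 4: 'Lu9f+5UR' → valid
String 5: 'y/zK7w======' → invalid (6 pad chars (max 2))

Answer: yes yes yes yes no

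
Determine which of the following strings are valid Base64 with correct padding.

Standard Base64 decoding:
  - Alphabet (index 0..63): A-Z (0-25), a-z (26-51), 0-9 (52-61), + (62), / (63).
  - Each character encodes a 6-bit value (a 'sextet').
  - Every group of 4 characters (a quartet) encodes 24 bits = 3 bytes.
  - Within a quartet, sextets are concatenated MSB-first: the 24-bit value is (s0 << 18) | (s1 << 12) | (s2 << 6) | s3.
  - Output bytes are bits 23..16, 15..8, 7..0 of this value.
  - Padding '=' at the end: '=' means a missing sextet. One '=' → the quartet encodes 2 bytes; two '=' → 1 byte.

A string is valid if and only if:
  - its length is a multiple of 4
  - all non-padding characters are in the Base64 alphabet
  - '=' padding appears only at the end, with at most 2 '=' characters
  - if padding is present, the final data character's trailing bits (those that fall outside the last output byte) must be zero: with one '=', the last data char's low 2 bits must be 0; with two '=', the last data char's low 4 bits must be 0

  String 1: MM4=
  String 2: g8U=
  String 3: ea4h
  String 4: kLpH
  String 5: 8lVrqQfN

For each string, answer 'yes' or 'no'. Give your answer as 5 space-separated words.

Answer: yes yes yes yes yes

Derivation:
String 1: 'MM4=' → valid
String 2: 'g8U=' → valid
String 3: 'ea4h' → valid
String 4: 'kLpH' → valid
String 5: '8lVrqQfN' → valid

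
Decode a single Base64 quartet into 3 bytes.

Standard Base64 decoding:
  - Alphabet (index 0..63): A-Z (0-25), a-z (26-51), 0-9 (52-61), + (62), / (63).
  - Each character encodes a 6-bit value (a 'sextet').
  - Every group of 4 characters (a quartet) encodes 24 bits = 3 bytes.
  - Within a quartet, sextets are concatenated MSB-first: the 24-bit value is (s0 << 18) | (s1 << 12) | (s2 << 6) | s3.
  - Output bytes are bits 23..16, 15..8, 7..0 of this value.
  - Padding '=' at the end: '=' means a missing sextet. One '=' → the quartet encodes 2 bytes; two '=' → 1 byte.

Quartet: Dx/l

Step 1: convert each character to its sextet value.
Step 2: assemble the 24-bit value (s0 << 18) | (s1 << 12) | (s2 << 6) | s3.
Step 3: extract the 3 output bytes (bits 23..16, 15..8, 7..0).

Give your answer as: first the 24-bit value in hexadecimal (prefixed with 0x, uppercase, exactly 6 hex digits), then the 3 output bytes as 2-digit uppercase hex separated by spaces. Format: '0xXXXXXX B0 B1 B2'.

Answer: 0x0F1FE5 0F 1F E5

Derivation:
Sextets: D=3, x=49, /=63, l=37
24-bit: (3<<18) | (49<<12) | (63<<6) | 37
      = 0x0C0000 | 0x031000 | 0x000FC0 | 0x000025
      = 0x0F1FE5
Bytes: (v>>16)&0xFF=0F, (v>>8)&0xFF=1F, v&0xFF=E5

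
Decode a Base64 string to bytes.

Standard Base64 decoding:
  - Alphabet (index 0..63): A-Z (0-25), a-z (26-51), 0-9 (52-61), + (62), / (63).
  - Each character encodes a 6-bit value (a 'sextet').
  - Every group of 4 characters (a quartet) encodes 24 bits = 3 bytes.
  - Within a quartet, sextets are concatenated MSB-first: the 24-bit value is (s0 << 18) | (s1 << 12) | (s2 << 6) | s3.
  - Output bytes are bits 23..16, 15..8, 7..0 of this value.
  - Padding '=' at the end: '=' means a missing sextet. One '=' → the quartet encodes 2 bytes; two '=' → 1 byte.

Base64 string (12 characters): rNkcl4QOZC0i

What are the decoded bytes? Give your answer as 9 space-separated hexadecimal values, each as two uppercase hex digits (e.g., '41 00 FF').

Answer: AC D9 1C 97 84 0E 64 2D 22

Derivation:
After char 0 ('r'=43): chars_in_quartet=1 acc=0x2B bytes_emitted=0
After char 1 ('N'=13): chars_in_quartet=2 acc=0xACD bytes_emitted=0
After char 2 ('k'=36): chars_in_quartet=3 acc=0x2B364 bytes_emitted=0
After char 3 ('c'=28): chars_in_quartet=4 acc=0xACD91C -> emit AC D9 1C, reset; bytes_emitted=3
After char 4 ('l'=37): chars_in_quartet=1 acc=0x25 bytes_emitted=3
After char 5 ('4'=56): chars_in_quartet=2 acc=0x978 bytes_emitted=3
After char 6 ('Q'=16): chars_in_quartet=3 acc=0x25E10 bytes_emitted=3
After char 7 ('O'=14): chars_in_quartet=4 acc=0x97840E -> emit 97 84 0E, reset; bytes_emitted=6
After char 8 ('Z'=25): chars_in_quartet=1 acc=0x19 bytes_emitted=6
After char 9 ('C'=2): chars_in_quartet=2 acc=0x642 bytes_emitted=6
After char 10 ('0'=52): chars_in_quartet=3 acc=0x190B4 bytes_emitted=6
After char 11 ('i'=34): chars_in_quartet=4 acc=0x642D22 -> emit 64 2D 22, reset; bytes_emitted=9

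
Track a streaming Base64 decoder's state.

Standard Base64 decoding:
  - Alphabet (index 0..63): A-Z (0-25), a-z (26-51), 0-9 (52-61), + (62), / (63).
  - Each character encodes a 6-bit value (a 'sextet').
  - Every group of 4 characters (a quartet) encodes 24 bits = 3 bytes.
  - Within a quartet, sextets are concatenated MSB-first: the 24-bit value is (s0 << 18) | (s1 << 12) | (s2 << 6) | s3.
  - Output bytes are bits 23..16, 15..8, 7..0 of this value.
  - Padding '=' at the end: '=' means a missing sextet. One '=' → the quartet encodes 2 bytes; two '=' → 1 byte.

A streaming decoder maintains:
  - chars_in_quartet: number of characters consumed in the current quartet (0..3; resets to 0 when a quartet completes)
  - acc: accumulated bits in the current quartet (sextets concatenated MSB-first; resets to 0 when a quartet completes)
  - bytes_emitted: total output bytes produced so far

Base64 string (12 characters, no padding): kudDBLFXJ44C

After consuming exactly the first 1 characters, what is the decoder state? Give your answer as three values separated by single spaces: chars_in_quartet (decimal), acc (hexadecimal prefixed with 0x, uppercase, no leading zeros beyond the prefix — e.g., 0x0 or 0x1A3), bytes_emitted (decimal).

Answer: 1 0x24 0

Derivation:
After char 0 ('k'=36): chars_in_quartet=1 acc=0x24 bytes_emitted=0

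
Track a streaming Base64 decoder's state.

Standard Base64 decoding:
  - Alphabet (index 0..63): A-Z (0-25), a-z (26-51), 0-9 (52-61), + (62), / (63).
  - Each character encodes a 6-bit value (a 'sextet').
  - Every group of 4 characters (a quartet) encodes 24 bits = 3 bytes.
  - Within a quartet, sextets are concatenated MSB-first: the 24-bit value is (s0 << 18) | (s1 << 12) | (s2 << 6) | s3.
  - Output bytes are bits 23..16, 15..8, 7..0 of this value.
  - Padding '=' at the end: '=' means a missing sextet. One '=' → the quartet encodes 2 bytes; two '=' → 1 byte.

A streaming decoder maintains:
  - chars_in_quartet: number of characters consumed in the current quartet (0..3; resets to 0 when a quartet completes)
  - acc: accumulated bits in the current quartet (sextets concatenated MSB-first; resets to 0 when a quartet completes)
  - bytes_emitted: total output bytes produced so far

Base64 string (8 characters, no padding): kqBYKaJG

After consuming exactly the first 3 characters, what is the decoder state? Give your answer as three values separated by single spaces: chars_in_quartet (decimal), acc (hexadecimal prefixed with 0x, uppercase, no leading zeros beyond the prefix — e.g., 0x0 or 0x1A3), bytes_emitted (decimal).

Answer: 3 0x24A81 0

Derivation:
After char 0 ('k'=36): chars_in_quartet=1 acc=0x24 bytes_emitted=0
After char 1 ('q'=42): chars_in_quartet=2 acc=0x92A bytes_emitted=0
After char 2 ('B'=1): chars_in_quartet=3 acc=0x24A81 bytes_emitted=0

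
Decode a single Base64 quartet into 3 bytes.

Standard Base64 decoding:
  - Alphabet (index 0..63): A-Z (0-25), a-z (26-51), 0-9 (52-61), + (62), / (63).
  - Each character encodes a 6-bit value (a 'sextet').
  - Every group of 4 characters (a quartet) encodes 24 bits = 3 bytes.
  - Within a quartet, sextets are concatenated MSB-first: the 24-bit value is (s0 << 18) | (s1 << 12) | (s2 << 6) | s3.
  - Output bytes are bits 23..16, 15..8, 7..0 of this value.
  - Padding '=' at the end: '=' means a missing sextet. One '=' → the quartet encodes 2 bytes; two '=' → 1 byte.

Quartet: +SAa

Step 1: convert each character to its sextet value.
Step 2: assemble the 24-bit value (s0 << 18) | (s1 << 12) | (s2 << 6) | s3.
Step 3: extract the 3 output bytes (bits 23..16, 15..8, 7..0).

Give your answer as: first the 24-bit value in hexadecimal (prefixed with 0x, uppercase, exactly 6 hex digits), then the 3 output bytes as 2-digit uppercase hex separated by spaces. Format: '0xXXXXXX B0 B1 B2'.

Answer: 0xF9201A F9 20 1A

Derivation:
Sextets: +=62, S=18, A=0, a=26
24-bit: (62<<18) | (18<<12) | (0<<6) | 26
      = 0xF80000 | 0x012000 | 0x000000 | 0x00001A
      = 0xF9201A
Bytes: (v>>16)&0xFF=F9, (v>>8)&0xFF=20, v&0xFF=1A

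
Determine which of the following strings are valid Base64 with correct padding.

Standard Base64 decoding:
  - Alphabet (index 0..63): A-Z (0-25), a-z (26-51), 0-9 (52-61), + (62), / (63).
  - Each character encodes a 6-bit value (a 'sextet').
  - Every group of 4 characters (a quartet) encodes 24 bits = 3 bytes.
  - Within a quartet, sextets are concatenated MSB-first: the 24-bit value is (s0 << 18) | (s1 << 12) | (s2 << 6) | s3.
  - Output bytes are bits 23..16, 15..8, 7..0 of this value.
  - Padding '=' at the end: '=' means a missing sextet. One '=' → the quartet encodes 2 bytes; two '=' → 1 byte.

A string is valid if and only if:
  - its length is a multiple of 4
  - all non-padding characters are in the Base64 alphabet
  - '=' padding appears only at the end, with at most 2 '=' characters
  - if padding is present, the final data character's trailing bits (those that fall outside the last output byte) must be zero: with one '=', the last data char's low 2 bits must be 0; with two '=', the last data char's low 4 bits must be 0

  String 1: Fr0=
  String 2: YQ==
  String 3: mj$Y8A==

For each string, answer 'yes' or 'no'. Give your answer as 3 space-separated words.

Answer: yes yes no

Derivation:
String 1: 'Fr0=' → valid
String 2: 'YQ==' → valid
String 3: 'mj$Y8A==' → invalid (bad char(s): ['$'])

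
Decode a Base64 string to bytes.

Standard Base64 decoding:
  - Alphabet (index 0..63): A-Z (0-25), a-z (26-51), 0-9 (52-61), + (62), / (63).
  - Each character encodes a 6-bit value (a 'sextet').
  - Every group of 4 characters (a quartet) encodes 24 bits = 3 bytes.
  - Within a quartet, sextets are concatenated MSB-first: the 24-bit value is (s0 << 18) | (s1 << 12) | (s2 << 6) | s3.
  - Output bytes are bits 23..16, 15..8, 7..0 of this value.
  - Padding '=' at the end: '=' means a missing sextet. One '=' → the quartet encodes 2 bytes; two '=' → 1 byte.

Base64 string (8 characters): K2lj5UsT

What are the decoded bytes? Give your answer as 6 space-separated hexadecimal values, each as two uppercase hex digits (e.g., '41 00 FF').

Answer: 2B 69 63 E5 4B 13

Derivation:
After char 0 ('K'=10): chars_in_quartet=1 acc=0xA bytes_emitted=0
After char 1 ('2'=54): chars_in_quartet=2 acc=0x2B6 bytes_emitted=0
After char 2 ('l'=37): chars_in_quartet=3 acc=0xADA5 bytes_emitted=0
After char 3 ('j'=35): chars_in_quartet=4 acc=0x2B6963 -> emit 2B 69 63, reset; bytes_emitted=3
After char 4 ('5'=57): chars_in_quartet=1 acc=0x39 bytes_emitted=3
After char 5 ('U'=20): chars_in_quartet=2 acc=0xE54 bytes_emitted=3
After char 6 ('s'=44): chars_in_quartet=3 acc=0x3952C bytes_emitted=3
After char 7 ('T'=19): chars_in_quartet=4 acc=0xE54B13 -> emit E5 4B 13, reset; bytes_emitted=6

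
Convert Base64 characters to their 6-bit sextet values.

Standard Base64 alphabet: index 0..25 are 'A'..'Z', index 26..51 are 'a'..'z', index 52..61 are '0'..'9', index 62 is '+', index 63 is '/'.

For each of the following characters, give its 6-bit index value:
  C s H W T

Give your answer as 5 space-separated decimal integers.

Answer: 2 44 7 22 19

Derivation:
'C': A..Z range, ord('C') − ord('A') = 2
's': a..z range, 26 + ord('s') − ord('a') = 44
'H': A..Z range, ord('H') − ord('A') = 7
'W': A..Z range, ord('W') − ord('A') = 22
'T': A..Z range, ord('T') − ord('A') = 19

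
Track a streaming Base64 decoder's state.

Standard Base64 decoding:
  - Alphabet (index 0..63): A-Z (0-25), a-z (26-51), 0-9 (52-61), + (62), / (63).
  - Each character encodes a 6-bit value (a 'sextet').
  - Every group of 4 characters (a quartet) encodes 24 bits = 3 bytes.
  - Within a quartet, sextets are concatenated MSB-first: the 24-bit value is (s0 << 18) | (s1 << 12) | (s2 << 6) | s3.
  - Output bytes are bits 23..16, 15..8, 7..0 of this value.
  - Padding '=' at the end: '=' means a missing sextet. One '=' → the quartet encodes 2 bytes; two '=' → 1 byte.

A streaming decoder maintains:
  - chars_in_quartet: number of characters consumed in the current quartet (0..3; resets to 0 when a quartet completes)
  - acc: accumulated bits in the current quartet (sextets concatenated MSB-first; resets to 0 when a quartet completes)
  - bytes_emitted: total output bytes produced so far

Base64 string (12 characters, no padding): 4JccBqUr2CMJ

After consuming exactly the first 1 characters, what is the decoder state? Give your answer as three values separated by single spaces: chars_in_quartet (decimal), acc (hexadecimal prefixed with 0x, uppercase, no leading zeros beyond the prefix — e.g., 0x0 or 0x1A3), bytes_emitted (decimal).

Answer: 1 0x38 0

Derivation:
After char 0 ('4'=56): chars_in_quartet=1 acc=0x38 bytes_emitted=0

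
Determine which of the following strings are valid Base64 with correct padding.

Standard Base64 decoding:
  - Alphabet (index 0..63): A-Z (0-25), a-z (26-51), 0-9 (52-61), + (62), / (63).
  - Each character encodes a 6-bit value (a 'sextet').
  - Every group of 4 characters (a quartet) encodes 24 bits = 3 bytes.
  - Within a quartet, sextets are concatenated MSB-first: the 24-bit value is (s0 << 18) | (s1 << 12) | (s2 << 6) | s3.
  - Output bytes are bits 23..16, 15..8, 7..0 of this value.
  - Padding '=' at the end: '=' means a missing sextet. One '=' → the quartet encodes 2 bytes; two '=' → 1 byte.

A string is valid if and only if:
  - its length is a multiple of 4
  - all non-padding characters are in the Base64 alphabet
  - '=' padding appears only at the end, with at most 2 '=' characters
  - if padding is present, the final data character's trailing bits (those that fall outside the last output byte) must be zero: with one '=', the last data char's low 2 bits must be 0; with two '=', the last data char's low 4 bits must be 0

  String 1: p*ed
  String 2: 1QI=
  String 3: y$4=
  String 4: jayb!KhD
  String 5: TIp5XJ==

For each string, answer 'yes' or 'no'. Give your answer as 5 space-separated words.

String 1: 'p*ed' → invalid (bad char(s): ['*'])
String 2: '1QI=' → valid
String 3: 'y$4=' → invalid (bad char(s): ['$'])
String 4: 'jayb!KhD' → invalid (bad char(s): ['!'])
String 5: 'TIp5XJ==' → invalid (bad trailing bits)

Answer: no yes no no no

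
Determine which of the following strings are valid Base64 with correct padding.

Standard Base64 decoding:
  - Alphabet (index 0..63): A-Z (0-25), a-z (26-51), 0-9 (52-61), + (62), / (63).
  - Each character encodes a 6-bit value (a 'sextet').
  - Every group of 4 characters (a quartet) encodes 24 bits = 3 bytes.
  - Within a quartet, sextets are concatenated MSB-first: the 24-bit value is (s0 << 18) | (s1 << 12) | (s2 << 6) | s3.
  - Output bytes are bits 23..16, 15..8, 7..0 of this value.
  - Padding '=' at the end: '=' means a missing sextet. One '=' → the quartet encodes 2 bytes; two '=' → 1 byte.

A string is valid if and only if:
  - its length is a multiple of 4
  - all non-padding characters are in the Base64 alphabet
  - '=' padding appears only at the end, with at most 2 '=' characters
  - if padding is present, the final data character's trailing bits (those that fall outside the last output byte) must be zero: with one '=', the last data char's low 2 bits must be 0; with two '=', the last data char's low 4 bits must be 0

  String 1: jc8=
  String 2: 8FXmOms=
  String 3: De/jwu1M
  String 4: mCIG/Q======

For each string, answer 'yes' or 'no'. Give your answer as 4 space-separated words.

Answer: yes yes yes no

Derivation:
String 1: 'jc8=' → valid
String 2: '8FXmOms=' → valid
String 3: 'De/jwu1M' → valid
String 4: 'mCIG/Q======' → invalid (6 pad chars (max 2))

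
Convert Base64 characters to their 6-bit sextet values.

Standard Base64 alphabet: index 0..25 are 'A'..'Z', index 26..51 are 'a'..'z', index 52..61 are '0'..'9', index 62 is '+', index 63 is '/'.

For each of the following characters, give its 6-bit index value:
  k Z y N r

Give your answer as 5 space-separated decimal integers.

'k': a..z range, 26 + ord('k') − ord('a') = 36
'Z': A..Z range, ord('Z') − ord('A') = 25
'y': a..z range, 26 + ord('y') − ord('a') = 50
'N': A..Z range, ord('N') − ord('A') = 13
'r': a..z range, 26 + ord('r') − ord('a') = 43

Answer: 36 25 50 13 43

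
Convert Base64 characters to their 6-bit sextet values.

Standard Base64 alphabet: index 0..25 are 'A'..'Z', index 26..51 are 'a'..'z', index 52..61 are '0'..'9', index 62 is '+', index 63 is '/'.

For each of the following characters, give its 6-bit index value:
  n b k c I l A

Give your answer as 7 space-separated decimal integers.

'n': a..z range, 26 + ord('n') − ord('a') = 39
'b': a..z range, 26 + ord('b') − ord('a') = 27
'k': a..z range, 26 + ord('k') − ord('a') = 36
'c': a..z range, 26 + ord('c') − ord('a') = 28
'I': A..Z range, ord('I') − ord('A') = 8
'l': a..z range, 26 + ord('l') − ord('a') = 37
'A': A..Z range, ord('A') − ord('A') = 0

Answer: 39 27 36 28 8 37 0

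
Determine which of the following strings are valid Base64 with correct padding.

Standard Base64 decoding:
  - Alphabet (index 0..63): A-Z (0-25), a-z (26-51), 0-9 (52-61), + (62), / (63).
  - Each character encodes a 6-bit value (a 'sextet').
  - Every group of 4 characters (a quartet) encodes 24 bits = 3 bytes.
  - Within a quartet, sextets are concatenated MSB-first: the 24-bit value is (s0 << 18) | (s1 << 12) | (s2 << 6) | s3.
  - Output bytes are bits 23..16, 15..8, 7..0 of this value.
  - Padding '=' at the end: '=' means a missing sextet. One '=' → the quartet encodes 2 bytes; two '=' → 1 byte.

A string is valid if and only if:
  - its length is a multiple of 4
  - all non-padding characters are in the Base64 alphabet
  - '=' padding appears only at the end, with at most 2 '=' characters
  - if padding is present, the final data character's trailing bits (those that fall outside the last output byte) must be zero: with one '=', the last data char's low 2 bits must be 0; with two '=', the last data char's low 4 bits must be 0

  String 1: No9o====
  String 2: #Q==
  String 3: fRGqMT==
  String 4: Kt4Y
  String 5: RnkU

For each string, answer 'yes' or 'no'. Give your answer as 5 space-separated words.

String 1: 'No9o====' → invalid (4 pad chars (max 2))
String 2: '#Q==' → invalid (bad char(s): ['#'])
String 3: 'fRGqMT==' → invalid (bad trailing bits)
String 4: 'Kt4Y' → valid
String 5: 'RnkU' → valid

Answer: no no no yes yes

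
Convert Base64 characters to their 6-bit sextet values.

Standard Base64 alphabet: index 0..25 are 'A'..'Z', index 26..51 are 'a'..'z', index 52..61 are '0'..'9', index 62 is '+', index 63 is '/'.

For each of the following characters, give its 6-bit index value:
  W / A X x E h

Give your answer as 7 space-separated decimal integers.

Answer: 22 63 0 23 49 4 33

Derivation:
'W': A..Z range, ord('W') − ord('A') = 22
'/': index 63
'A': A..Z range, ord('A') − ord('A') = 0
'X': A..Z range, ord('X') − ord('A') = 23
'x': a..z range, 26 + ord('x') − ord('a') = 49
'E': A..Z range, ord('E') − ord('A') = 4
'h': a..z range, 26 + ord('h') − ord('a') = 33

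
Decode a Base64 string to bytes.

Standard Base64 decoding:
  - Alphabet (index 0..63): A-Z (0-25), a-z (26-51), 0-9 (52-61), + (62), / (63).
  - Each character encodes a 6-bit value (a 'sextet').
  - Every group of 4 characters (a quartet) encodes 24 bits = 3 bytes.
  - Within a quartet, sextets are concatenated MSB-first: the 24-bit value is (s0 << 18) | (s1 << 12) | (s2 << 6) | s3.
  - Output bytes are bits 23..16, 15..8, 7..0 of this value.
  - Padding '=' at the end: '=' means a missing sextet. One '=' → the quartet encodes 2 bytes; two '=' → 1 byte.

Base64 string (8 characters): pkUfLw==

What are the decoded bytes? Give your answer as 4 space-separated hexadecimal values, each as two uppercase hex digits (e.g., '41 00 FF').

Answer: A6 45 1F 2F

Derivation:
After char 0 ('p'=41): chars_in_quartet=1 acc=0x29 bytes_emitted=0
After char 1 ('k'=36): chars_in_quartet=2 acc=0xA64 bytes_emitted=0
After char 2 ('U'=20): chars_in_quartet=3 acc=0x29914 bytes_emitted=0
After char 3 ('f'=31): chars_in_quartet=4 acc=0xA6451F -> emit A6 45 1F, reset; bytes_emitted=3
After char 4 ('L'=11): chars_in_quartet=1 acc=0xB bytes_emitted=3
After char 5 ('w'=48): chars_in_quartet=2 acc=0x2F0 bytes_emitted=3
Padding '==': partial quartet acc=0x2F0 -> emit 2F; bytes_emitted=4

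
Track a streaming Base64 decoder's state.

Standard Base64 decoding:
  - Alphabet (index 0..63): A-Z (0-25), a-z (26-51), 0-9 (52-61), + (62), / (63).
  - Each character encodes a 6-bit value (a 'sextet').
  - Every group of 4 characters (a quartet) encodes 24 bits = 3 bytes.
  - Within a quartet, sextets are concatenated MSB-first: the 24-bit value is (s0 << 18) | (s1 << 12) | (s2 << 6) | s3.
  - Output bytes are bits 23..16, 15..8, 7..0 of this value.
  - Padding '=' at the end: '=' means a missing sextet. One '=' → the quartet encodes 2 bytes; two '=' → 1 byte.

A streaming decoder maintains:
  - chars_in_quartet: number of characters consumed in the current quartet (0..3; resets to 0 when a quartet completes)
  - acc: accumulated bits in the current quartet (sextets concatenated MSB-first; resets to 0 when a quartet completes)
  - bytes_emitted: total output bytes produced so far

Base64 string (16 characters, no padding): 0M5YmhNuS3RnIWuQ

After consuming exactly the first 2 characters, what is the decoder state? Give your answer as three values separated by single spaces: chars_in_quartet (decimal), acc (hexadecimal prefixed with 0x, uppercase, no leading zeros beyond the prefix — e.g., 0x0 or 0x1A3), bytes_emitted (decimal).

After char 0 ('0'=52): chars_in_quartet=1 acc=0x34 bytes_emitted=0
After char 1 ('M'=12): chars_in_quartet=2 acc=0xD0C bytes_emitted=0

Answer: 2 0xD0C 0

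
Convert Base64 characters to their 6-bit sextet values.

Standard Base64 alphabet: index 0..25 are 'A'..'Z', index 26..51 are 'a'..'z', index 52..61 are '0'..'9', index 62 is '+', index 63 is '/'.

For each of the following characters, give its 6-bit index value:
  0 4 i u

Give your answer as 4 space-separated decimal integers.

Answer: 52 56 34 46

Derivation:
'0': 0..9 range, 52 + ord('0') − ord('0') = 52
'4': 0..9 range, 52 + ord('4') − ord('0') = 56
'i': a..z range, 26 + ord('i') − ord('a') = 34
'u': a..z range, 26 + ord('u') − ord('a') = 46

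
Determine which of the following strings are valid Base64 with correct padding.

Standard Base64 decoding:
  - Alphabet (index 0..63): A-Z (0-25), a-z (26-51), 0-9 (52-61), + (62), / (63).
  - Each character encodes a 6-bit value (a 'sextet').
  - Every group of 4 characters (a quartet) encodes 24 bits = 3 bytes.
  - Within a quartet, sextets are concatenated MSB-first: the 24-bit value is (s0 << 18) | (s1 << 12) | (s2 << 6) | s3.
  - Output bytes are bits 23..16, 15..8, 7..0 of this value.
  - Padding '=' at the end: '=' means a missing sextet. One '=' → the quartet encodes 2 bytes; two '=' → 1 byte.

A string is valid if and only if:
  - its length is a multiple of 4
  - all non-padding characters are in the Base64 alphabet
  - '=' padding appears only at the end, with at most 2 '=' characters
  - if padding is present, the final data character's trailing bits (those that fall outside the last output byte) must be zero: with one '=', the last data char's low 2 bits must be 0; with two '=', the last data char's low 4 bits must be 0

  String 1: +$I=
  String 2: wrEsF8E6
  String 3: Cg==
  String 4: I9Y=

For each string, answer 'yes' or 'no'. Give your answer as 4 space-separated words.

Answer: no yes yes yes

Derivation:
String 1: '+$I=' → invalid (bad char(s): ['$'])
String 2: 'wrEsF8E6' → valid
String 3: 'Cg==' → valid
String 4: 'I9Y=' → valid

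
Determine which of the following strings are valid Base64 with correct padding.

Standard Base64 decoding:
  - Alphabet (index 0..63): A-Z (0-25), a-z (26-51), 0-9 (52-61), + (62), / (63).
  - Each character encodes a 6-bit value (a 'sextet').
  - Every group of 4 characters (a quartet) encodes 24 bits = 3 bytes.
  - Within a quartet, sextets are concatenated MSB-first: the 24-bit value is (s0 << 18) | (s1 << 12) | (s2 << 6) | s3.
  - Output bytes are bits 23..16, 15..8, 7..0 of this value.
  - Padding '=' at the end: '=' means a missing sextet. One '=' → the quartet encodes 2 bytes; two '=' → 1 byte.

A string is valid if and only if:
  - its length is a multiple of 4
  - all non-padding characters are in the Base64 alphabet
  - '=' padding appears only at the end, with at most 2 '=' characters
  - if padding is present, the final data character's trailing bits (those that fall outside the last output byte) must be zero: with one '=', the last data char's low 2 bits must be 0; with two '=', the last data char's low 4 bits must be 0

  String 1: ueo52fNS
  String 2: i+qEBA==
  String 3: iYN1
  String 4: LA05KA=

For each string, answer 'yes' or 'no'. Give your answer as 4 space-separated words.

Answer: yes yes yes no

Derivation:
String 1: 'ueo52fNS' → valid
String 2: 'i+qEBA==' → valid
String 3: 'iYN1' → valid
String 4: 'LA05KA=' → invalid (len=7 not mult of 4)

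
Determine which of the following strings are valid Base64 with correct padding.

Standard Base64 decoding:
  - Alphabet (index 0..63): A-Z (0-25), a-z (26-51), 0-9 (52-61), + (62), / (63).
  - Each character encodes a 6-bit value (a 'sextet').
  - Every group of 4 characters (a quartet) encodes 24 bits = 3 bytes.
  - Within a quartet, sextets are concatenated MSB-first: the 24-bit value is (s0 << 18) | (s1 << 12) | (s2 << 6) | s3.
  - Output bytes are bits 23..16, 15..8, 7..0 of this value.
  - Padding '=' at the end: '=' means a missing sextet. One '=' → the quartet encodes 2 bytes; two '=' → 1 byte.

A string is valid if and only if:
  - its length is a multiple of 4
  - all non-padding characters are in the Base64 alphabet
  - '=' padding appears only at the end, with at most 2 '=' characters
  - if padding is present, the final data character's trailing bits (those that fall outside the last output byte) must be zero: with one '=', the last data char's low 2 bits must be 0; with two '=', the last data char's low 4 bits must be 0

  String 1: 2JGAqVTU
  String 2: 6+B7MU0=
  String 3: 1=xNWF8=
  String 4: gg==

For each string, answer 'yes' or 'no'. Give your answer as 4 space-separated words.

Answer: yes yes no yes

Derivation:
String 1: '2JGAqVTU' → valid
String 2: '6+B7MU0=' → valid
String 3: '1=xNWF8=' → invalid (bad char(s): ['=']; '=' in middle)
String 4: 'gg==' → valid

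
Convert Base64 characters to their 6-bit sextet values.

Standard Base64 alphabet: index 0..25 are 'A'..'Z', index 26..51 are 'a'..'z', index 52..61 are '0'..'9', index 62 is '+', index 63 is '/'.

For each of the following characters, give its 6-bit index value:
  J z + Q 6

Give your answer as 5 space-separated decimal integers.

'J': A..Z range, ord('J') − ord('A') = 9
'z': a..z range, 26 + ord('z') − ord('a') = 51
'+': index 62
'Q': A..Z range, ord('Q') − ord('A') = 16
'6': 0..9 range, 52 + ord('6') − ord('0') = 58

Answer: 9 51 62 16 58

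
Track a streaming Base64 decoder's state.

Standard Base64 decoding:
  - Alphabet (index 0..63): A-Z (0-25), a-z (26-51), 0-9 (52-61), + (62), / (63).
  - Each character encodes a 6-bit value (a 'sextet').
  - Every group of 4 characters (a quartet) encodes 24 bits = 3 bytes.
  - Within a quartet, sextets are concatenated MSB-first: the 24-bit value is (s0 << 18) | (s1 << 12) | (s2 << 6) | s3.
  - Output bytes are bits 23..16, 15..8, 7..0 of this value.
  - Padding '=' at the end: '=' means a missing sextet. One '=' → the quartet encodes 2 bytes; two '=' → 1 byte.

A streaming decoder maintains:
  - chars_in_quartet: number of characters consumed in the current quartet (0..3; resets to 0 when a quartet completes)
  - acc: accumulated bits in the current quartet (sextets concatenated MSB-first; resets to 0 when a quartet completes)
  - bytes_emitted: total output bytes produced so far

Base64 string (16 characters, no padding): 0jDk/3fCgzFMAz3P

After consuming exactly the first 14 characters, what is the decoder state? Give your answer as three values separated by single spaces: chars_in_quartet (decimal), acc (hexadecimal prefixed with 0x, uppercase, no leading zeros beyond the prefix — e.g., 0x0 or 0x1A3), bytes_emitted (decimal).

After char 0 ('0'=52): chars_in_quartet=1 acc=0x34 bytes_emitted=0
After char 1 ('j'=35): chars_in_quartet=2 acc=0xD23 bytes_emitted=0
After char 2 ('D'=3): chars_in_quartet=3 acc=0x348C3 bytes_emitted=0
After char 3 ('k'=36): chars_in_quartet=4 acc=0xD230E4 -> emit D2 30 E4, reset; bytes_emitted=3
After char 4 ('/'=63): chars_in_quartet=1 acc=0x3F bytes_emitted=3
After char 5 ('3'=55): chars_in_quartet=2 acc=0xFF7 bytes_emitted=3
After char 6 ('f'=31): chars_in_quartet=3 acc=0x3FDDF bytes_emitted=3
After char 7 ('C'=2): chars_in_quartet=4 acc=0xFF77C2 -> emit FF 77 C2, reset; bytes_emitted=6
After char 8 ('g'=32): chars_in_quartet=1 acc=0x20 bytes_emitted=6
After char 9 ('z'=51): chars_in_quartet=2 acc=0x833 bytes_emitted=6
After char 10 ('F'=5): chars_in_quartet=3 acc=0x20CC5 bytes_emitted=6
After char 11 ('M'=12): chars_in_quartet=4 acc=0x83314C -> emit 83 31 4C, reset; bytes_emitted=9
After char 12 ('A'=0): chars_in_quartet=1 acc=0x0 bytes_emitted=9
After char 13 ('z'=51): chars_in_quartet=2 acc=0x33 bytes_emitted=9

Answer: 2 0x33 9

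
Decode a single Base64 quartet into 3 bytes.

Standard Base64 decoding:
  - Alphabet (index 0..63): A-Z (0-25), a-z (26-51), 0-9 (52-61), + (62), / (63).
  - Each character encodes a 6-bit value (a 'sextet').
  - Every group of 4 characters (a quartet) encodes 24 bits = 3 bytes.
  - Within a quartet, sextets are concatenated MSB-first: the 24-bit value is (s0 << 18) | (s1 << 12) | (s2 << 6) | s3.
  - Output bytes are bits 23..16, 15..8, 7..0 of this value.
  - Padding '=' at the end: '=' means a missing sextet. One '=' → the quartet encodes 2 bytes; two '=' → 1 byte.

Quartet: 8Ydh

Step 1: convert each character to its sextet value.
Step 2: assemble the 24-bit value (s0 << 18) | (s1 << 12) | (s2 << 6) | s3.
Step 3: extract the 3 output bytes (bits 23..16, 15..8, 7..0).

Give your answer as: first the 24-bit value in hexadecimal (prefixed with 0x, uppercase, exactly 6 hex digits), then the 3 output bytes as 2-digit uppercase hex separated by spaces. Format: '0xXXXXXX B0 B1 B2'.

Sextets: 8=60, Y=24, d=29, h=33
24-bit: (60<<18) | (24<<12) | (29<<6) | 33
      = 0xF00000 | 0x018000 | 0x000740 | 0x000021
      = 0xF18761
Bytes: (v>>16)&0xFF=F1, (v>>8)&0xFF=87, v&0xFF=61

Answer: 0xF18761 F1 87 61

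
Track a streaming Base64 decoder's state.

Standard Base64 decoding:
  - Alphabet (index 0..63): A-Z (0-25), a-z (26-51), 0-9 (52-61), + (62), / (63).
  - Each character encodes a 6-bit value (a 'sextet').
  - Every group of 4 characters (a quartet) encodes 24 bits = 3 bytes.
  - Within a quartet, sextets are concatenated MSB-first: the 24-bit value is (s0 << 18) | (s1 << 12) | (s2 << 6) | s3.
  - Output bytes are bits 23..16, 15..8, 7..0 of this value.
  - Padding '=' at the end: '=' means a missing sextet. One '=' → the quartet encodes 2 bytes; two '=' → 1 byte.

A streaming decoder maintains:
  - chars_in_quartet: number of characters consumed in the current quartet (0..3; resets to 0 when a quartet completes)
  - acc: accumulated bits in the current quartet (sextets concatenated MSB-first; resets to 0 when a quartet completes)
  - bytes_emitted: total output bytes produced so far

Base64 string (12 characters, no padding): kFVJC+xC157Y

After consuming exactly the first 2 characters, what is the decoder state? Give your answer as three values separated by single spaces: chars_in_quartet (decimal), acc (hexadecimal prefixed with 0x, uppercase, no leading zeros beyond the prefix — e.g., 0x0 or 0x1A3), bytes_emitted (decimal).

After char 0 ('k'=36): chars_in_quartet=1 acc=0x24 bytes_emitted=0
After char 1 ('F'=5): chars_in_quartet=2 acc=0x905 bytes_emitted=0

Answer: 2 0x905 0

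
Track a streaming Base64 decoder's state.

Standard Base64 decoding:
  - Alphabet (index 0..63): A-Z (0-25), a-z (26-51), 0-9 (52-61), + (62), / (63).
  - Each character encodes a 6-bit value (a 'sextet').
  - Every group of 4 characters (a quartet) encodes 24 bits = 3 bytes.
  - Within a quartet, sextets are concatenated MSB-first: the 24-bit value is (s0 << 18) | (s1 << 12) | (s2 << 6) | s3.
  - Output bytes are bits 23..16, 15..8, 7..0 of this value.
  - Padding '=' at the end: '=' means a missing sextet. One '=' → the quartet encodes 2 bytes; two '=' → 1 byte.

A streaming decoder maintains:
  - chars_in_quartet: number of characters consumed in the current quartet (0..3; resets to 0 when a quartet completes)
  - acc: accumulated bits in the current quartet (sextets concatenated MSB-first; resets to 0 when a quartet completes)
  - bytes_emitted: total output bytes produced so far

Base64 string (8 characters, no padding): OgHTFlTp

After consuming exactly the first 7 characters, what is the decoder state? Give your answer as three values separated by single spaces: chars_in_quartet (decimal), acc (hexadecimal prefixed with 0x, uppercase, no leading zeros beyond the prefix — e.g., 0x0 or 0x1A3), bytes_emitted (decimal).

Answer: 3 0x5953 3

Derivation:
After char 0 ('O'=14): chars_in_quartet=1 acc=0xE bytes_emitted=0
After char 1 ('g'=32): chars_in_quartet=2 acc=0x3A0 bytes_emitted=0
After char 2 ('H'=7): chars_in_quartet=3 acc=0xE807 bytes_emitted=0
After char 3 ('T'=19): chars_in_quartet=4 acc=0x3A01D3 -> emit 3A 01 D3, reset; bytes_emitted=3
After char 4 ('F'=5): chars_in_quartet=1 acc=0x5 bytes_emitted=3
After char 5 ('l'=37): chars_in_quartet=2 acc=0x165 bytes_emitted=3
After char 6 ('T'=19): chars_in_quartet=3 acc=0x5953 bytes_emitted=3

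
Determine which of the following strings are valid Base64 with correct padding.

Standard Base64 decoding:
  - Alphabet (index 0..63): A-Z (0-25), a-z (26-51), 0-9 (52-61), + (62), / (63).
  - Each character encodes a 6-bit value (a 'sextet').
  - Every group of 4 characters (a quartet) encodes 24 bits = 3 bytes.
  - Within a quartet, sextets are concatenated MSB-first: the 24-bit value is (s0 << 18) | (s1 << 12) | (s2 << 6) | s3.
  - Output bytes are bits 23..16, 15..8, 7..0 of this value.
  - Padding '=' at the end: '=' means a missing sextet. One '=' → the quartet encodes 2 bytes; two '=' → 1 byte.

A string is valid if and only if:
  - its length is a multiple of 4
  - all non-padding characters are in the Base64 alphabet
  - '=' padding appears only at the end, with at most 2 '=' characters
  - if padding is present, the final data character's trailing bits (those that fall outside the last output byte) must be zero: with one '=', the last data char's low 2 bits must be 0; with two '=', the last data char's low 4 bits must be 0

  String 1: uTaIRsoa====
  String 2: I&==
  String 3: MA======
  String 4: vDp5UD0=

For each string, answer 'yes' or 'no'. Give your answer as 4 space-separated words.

String 1: 'uTaIRsoa====' → invalid (4 pad chars (max 2))
String 2: 'I&==' → invalid (bad char(s): ['&'])
String 3: 'MA======' → invalid (6 pad chars (max 2))
String 4: 'vDp5UD0=' → valid

Answer: no no no yes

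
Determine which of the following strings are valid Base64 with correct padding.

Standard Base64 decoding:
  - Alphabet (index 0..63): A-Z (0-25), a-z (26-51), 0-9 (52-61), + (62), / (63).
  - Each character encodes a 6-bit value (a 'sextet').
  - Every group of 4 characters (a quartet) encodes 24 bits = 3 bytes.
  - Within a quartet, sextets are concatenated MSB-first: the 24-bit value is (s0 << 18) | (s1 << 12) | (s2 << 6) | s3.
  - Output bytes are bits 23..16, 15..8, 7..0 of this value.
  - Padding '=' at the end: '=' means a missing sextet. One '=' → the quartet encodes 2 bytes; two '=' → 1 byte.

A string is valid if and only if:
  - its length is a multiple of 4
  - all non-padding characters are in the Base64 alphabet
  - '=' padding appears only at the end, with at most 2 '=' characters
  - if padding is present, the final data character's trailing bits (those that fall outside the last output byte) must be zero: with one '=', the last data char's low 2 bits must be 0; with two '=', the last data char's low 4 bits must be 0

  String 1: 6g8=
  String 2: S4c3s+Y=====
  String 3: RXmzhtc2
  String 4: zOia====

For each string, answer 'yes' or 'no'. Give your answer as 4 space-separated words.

Answer: yes no yes no

Derivation:
String 1: '6g8=' → valid
String 2: 'S4c3s+Y=====' → invalid (5 pad chars (max 2))
String 3: 'RXmzhtc2' → valid
String 4: 'zOia====' → invalid (4 pad chars (max 2))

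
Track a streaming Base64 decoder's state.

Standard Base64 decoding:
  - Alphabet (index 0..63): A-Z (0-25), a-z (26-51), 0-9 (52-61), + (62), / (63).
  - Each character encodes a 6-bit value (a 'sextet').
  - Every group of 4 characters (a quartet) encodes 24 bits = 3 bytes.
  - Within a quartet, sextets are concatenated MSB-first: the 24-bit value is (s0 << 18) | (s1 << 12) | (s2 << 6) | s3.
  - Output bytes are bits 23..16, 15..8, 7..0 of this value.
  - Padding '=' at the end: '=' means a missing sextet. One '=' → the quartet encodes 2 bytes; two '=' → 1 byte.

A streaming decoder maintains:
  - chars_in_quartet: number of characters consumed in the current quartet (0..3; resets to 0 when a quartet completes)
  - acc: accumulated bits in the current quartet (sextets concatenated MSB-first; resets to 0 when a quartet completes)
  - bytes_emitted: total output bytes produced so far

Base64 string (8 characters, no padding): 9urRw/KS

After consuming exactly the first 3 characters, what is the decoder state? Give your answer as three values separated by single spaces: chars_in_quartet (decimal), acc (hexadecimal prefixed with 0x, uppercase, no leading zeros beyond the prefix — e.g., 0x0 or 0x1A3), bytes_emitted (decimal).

Answer: 3 0x3DBAB 0

Derivation:
After char 0 ('9'=61): chars_in_quartet=1 acc=0x3D bytes_emitted=0
After char 1 ('u'=46): chars_in_quartet=2 acc=0xF6E bytes_emitted=0
After char 2 ('r'=43): chars_in_quartet=3 acc=0x3DBAB bytes_emitted=0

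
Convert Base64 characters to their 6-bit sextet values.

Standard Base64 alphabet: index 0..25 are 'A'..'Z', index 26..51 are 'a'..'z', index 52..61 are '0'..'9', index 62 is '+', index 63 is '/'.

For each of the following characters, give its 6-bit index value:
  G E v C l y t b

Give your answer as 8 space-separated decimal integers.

'G': A..Z range, ord('G') − ord('A') = 6
'E': A..Z range, ord('E') − ord('A') = 4
'v': a..z range, 26 + ord('v') − ord('a') = 47
'C': A..Z range, ord('C') − ord('A') = 2
'l': a..z range, 26 + ord('l') − ord('a') = 37
'y': a..z range, 26 + ord('y') − ord('a') = 50
't': a..z range, 26 + ord('t') − ord('a') = 45
'b': a..z range, 26 + ord('b') − ord('a') = 27

Answer: 6 4 47 2 37 50 45 27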